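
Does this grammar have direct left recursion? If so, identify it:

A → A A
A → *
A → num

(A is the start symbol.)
A → A A: LEFT RECURSIVE (starts with A)
A → *: starts with '*'
A → num: starts with num

The grammar has direct left recursion on: A.

Answer: Yes, A is left-recursive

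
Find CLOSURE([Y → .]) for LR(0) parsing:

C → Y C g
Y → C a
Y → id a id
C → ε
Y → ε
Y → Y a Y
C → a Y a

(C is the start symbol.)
To compute CLOSURE, for each item [A → α.Bβ] where B is a non-terminal, add [B → .γ] for all productions B → γ; repeat for the newly added items until nothing changes.

Start with: [Y → .]
The dot is at the end, so nothing is added.

CLOSURE = { [Y → .] }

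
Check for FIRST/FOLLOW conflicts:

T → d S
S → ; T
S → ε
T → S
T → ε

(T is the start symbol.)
A FIRST/FOLLOW conflict occurs when a non-terminal N has a nullable alternative N → β (β ⇒* ε) and another alternative N → α with FIRST(α) ∩ FOLLOW(N) ≠ ∅: on such a lookahead the parser cannot decide between expanding α and letting N vanish via β.

Nullable non-terminals: S, T.
FIRST sets used below: FIRST(S) = { ';', ε }

S: nullable alternative(s) S → ε; FOLLOW(S) = { $ }
  S → ; T: FIRST \ {ε} = { ';' } — disjoint from FOLLOW(S)
  S → ε: FIRST \ {ε} = { } — this is the only nullable alternative, skip

T: nullable alternative(s) T → S, T → ε; FOLLOW(T) = { $ }
  T → d S: FIRST \ {ε} = { 'd' } — disjoint from FOLLOW(T)
  T → S: FIRST \ {ε} = { ';' } — disjoint from FOLLOW(T)
  T → ε: FIRST \ {ε} = { } — disjoint from FOLLOW(T)

No FIRST/FOLLOW conflicts found.

Answer: No FIRST/FOLLOW conflicts.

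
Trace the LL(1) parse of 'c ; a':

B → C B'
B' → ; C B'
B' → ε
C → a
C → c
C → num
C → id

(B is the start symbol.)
Stack is shown with the top on the left.

Stack     Input    Action
-------------------------
B $       c ; a $  output B → C B'
C B' $    c ; a $  output C → c
c B' $    c ; a $  match 'c'
B' $      ; a $    output B' → ; C B'
; C B' $  ; a $    match ';'
C B' $    a $      output C → a
a B' $    a $      match 'a'
B' $      $        output B' → ε
$         $        accept

The string is accepted.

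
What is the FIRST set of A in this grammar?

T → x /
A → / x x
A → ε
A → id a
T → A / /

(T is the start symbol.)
{ '/', 'id', ε }

From A → / x x:
  - '/' is a terminal: add '/' and stop
From A → ε:
  - ε-production, so ε ∈ FIRST(A)
From A → id a:
  - id is a terminal: add 'id' and stop

Collecting: FIRST(A) = { '/', 'id', ε }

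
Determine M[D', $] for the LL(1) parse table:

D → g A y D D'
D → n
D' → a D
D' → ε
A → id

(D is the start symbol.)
To find M[D', $], we find productions for D' where $ is in the predict set (PREDICT(N → α) = (FIRST(α) \ {ε}) ∪ (FOLLOW(N) if α ⇒* ε)).

Relevant sets:
  FOLLOW(D') = { $, 'a' }

D' → a D: PREDICT = { 'a' }
D' → ε: PREDICT = { $, 'a' }
  $ is in predict set, so this production goes in M[D', $]

M[D', $] = D' → ε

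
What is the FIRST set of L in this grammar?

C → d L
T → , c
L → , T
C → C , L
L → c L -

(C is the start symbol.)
{ ',', 'c' }

To compute FIRST(L), examine every production with L on the left-hand side, reading each right-hand side left to right until a non-nullable symbol is reached.

From L → , T:
  - ',' is a terminal: add ',' and stop
From L → c L -:
  - c is a terminal: add 'c' and stop

Collecting: FIRST(L) = { ',', 'c' }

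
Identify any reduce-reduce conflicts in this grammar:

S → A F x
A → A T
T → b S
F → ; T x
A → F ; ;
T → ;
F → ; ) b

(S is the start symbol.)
No reduce-reduce conflicts

Augment with S' → S and build the canonical LR(0) collection (I0 = CLOSURE({[S' → . S]}), then GOTO on every symbol after a dot until no new states appear). It has 18 states:
  I0: { [A → . A T], [A → . F ; ;], [F → . ; ) b], [F → . ; T x], [S → . A F x], [S' → . S] }  — shift
  I1: { [F → ; . ) b], [F → ; . T x], [T → . ;], [T → . b S] }  — shift
  I2: { [A → A . T], [F → . ; ) b], [F → . ; T x], [S → A . F x], [T → . ;], [T → . b S] }  — shift
  I3: { [A → F . ; ;] }  — shift
  I4: { [S' → S .] }  — accept
  I5: { [A → F ; . ;] }  — shift
  I6: { [A → F ; ; .] }  — reduce
  I7: { [F → ; . ) b], [F → ; . T x], [T → . ;], [T → . b S], [T → ; .] }  — shift, reduce
  I8: { [S → A F . x] }  — shift
  I9: { [A → A T .] }  — reduce
  I10: { [A → . A T], [A → . F ; ;], [F → . ; ) b], [F → . ; T x], [S → . A F x], [T → b . S] }  — shift
  I11: { [T → b S .] }  — reduce
  I12: { [S → A F x .] }  — reduce
  I13: { [F → ; ) . b] }  — shift
  I14: { [T → ; .] }  — reduce
  I15: { [F → ; T . x] }  — shift
  I16: { [F → ; T x .] }  — reduce
  I17: { [F → ; ) b .] }  — reduce

No state contains more than one complete item.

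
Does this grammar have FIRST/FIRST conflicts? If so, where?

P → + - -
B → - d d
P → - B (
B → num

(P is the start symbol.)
No FIRST/FIRST conflicts.

Productions for P:
  P → + - -: FIRST = { '+' }
  P → - B (: FIRST = { '-' }
Productions for B:
  B → - d d: FIRST = { '-' }
  B → num: FIRST = { 'num' }

All alternatives of each non-terminal have pairwise disjoint FIRST sets.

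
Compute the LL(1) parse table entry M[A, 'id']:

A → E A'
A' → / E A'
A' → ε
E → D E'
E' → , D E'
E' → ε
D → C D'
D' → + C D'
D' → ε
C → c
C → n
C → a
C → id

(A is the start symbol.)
A → E A'

To find M[A, 'id'], we find productions for A where 'id' is in the predict set (PREDICT(N → α) = (FIRST(α) \ {ε}) ∪ (FOLLOW(N) if α ⇒* ε)).

Relevant sets:
  FIRST(E) = { 'a', 'c', 'id', 'n' }

A → E A': PREDICT = { 'a', 'c', 'id', 'n' }
  'id' is in predict set, so this production goes in M[A, 'id']

M[A, 'id'] = A → E A'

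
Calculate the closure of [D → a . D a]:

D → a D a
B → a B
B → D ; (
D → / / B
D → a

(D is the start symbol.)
{ [D → . / / B], [D → . a D a], [D → . a], [D → a . D a] }

To compute CLOSURE, for each item [A → α.Bβ] where B is a non-terminal, add [B → .γ] for all productions B → γ; repeat for the newly added items until nothing changes.

Start with: [D → a . D a]
  [D → a . D a] has the dot before D: add [D → . a D a], [D → . / / B], [D → . a]
No further items can be added.

CLOSURE = { [D → . / / B], [D → . a D a], [D → . a], [D → a . D a] }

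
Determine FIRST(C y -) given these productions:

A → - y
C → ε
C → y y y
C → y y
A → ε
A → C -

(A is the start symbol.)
{ 'y' }

FIRST sets of the non-terminals involved (from the grammar, by fixed-point iteration):
  FIRST(C) = { 'y', ε }

To compute FIRST(C y -), process the symbols left to right:
Symbol C is a non-terminal. Add FIRST(C) \ {ε} = { 'y' }
C is nullable (ε ∈ FIRST(C)), continue to the next symbol.
Symbol y is a terminal. Add 'y' and stop.
FIRST(C y -) = { 'y' }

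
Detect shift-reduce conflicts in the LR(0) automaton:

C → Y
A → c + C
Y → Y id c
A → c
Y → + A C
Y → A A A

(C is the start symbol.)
A shift-reduce conflict occurs when an LR(0) state has both:
  - a complete (reduce) item [A → α .] (dot at the end), and
  - a shift item [B → β . c γ] (dot before a terminal).

Augment with C' → C and build the canonical LR(0) collection (I0 = CLOSURE({[C' → . C]}), then GOTO on every symbol after a dot until no new states appear). It has 14 states:
  I0: { [A → . c + C], [A → . c], [C → . Y], [C' → . C], [Y → . + A C], [Y → . A A A], [Y → . Y id c] }  — shift
  I1: { [A → . c + C], [A → . c], [Y → + . A C] }  — shift
  I2: { [A → . c + C], [A → . c], [Y → A . A A] }  — shift
  I3: { [C' → C .] }  — accept
  I4: { [C → Y .], [Y → Y . id c] }  — shift, reduce
  I5: { [A → c . + C], [A → c .] }  — shift, reduce
  I6: { [A → . c + C], [A → . c], [A → c + . C], [C → . Y], [Y → . + A C], [Y → . A A A], [Y → . Y id c] }  — shift
  I7: { [A → c + C .] }  — reduce
  I8: { [Y → Y id . c] }  — shift
  I9: { [Y → Y id c .] }  — reduce
  I10: { [A → . c + C], [A → . c], [Y → A A . A] }  — shift
  I11: { [Y → A A A .] }  — reduce
  I12: { [A → . c + C], [A → . c], [C → . Y], [Y → + A . C], [Y → . + A C], [Y → . A A A], [Y → . Y id c] }  — shift
  I13: { [Y → + A C .] }  — reduce

I4 contains reduce item [C → Y .] and shift item [Y → Y . id c] — shift-reduce conflict.
I5 contains reduce item [A → c .] and shift item [A → c . + C] — shift-reduce conflict.

Answer: Yes — I4: [C → Y .] vs [Y → Y . id c]; I5: [A → c .] vs [A → c . + C]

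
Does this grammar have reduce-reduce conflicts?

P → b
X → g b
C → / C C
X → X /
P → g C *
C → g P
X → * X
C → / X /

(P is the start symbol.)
A reduce-reduce conflict occurs when an LR(0) state has two complete items [A → α .] and [B → β .] — both call for a reduction, and with no lookahead the parser cannot choose between them.

Augment with P' → P and build the canonical LR(0) collection (I0 = CLOSURE({[P' → . P]}), then GOTO on every symbol after a dot until no new states appear). It has 20 states:
  I0: { [P → . b], [P → . g C *], [P' → . P] }  — shift
  I1: { [P' → P .] }  — accept
  I2: { [P → b .] }  — reduce
  I3: { [C → . / C C], [C → . / X /], [C → . g P], [P → g . C *] }  — shift
  I4: { [C → . / C C], [C → . / X /], [C → . g P], [C → / . C C], [C → / . X /], [X → . * X], [X → . X /], [X → . g b] }  — shift
  I5: { [P → g C . *] }  — shift
  I6: { [C → g . P], [P → . b], [P → . g C *] }  — shift
  I7: { [C → g P .] }  — reduce
  I8: { [P → g C * .] }  — reduce
  I9: { [X → * . X], [X → . * X], [X → . X /], [X → . g b] }  — shift
  I10: { [C → . / C C], [C → . / X /], [C → . g P], [C → / C . C] }  — shift
  I11: { [C → / X . /], [X → X . /] }  — shift
  I12: { [C → g . P], [P → . b], [P → . g C *], [X → g . b] }  — shift
  I13: { [P → b .], [X → g b .] }  — 2 reduces
  I14: { [C → / X / .], [X → X / .] }  — 2 reduces
  I15: { [C → / C C .] }  — reduce
  I16: { [X → * X .], [X → X . /] }  — shift, reduce
  I17: { [X → g . b] }  — shift
  I18: { [X → g b .] }  — reduce
  I19: { [X → X / .] }  — reduce

I13 contains complete items [P → b .], [X → g b .] — reduce-reduce conflict.
I14 contains complete items [C → / X / .], [X → X / .] — reduce-reduce conflict.

Answer: Yes — I13: [P → b .] vs [X → g b .]; I14: [C → / X / .] vs [X → X / .]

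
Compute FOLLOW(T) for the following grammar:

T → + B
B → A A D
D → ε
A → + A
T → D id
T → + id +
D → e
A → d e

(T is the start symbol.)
{ $ }

To compute FOLLOW(T), find every occurrence of T on a right-hand side N → α T β: add FIRST(β) \ {ε}, and if β is empty or nullable also add FOLLOW(N). Iterate to a fixed point.

T is the start symbol, so $ ∈ FOLLOW(T).
T does not occur on any right-hand side.

Taking the union: FOLLOW(T) = { $ }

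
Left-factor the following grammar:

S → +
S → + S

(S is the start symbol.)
Left-factoring transforms A → αβ₁ | αβ₂ into A → αA' and A' → β₁ | β₂
(α is the longest common prefix among the alternatives). Repeat until
no nonterminal has two alternatives with a common prefix.

Round 1: S has alternatives sharing prefix '+'. Introduce S': S → + S'
  Add: S' → ε
  Add: S' → S

No remaining common prefixes — done.

Resulting grammar:
S → + S'
S' → ε
S' → S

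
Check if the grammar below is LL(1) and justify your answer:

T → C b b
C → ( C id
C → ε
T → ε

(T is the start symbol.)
A grammar is LL(1) if for each non-terminal N with multiple productions, the predict sets of those productions are pairwise disjoint, where PREDICT(N → α) = (FIRST(α) \ {ε}) ∪ (FOLLOW(N) if α ⇒* ε).

Relevant sets:
  FIRST(C) = { '(', ε }
  FOLLOW(T) = { $ }
  FOLLOW(C) = { 'b', 'id' }

For T:
  PREDICT(T → C b b) = { '(', 'b' }
  PREDICT(T → ε) = { $ }
For C:
  PREDICT(C → '(' C id) = { '(' }
  PREDICT(C → ε) = { 'b', 'id' }

All predict sets are disjoint. The grammar IS LL(1).

Answer: Yes, the grammar is LL(1).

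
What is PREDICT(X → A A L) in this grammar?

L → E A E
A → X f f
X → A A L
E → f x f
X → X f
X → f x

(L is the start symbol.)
PREDICT(X → A A L) = (FIRST(RHS) \ {ε}) ∪ (FOLLOW(X) if ε ∈ FIRST(RHS), i.e. RHS ⇒* ε)
FIRST(A) = { 'f' }
FIRST(A A L) = { 'f' }
ε ∉ FIRST(A A L), so FOLLOW(X) is not added.
PREDICT(X → A A L) = { 'f' }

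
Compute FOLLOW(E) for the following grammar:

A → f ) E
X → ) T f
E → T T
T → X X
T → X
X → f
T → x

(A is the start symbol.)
To compute FOLLOW(E), find every occurrence of E on a right-hand side N → α E β: add FIRST(β) \ {ε}, and if β is empty or nullable also add FOLLOW(N). Iterate to a fixed point.

In A → f ) E: E is at the end, add FOLLOW(A)

The FOLLOW sets referred to above (computed the same way, to a fixed point):
  FOLLOW(A) = { $ }

Taking the union: FOLLOW(E) = { $ }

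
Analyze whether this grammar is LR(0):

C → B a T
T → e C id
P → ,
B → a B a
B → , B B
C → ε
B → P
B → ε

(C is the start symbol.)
Augment with C' → C and build the canonical LR(0) collection (I0 = CLOSURE({[C' → . C]}), then GOTO on every symbol after a dot until no new states appear). It has 15 states:
  I0: { [B → . , B B], [B → . P], [B → . a B a], [B → .], [C → . B a T], [C → .], [C' → . C], [P → . ,] }  — shift, 2 reduces
  I1: { [B → , . B B], [B → . , B B], [B → . P], [B → . a B a], [B → .], [P → , .], [P → . ,] }  — shift, 2 reduces
  I2: { [C → B . a T] }  — shift
  I3: { [C' → C .] }  — accept
  I4: { [B → P .] }  — reduce
  I5: { [B → . , B B], [B → . P], [B → . a B a], [B → .], [B → a . B a], [P → . ,] }  — shift, reduce
  I6: { [B → a B . a] }  — shift
  I7: { [B → a B a .] }  — reduce
  I8: { [C → B a . T], [T → . e C id] }  — shift
  I9: { [C → B a T .] }  — reduce
  I10: { [B → . , B B], [B → . P], [B → . a B a], [B → .], [C → . B a T], [C → .], [P → . ,], [T → e . C id] }  — shift, 2 reduces
  I11: { [T → e C . id] }  — shift
  I12: { [T → e C id .] }  — reduce
  I13: { [B → , B . B], [B → . , B B], [B → . P], [B → . a B a], [B → .], [P → . ,] }  — shift, reduce
  I14: { [B → , B B .] }  — reduce

Conflict in state I0:
  Shift-reduce conflict between [B → .] and [B → . , B B]
So the grammar is NOT LR(0).

Answer: No. Shift-reduce conflict between [B → .] and [B → . , B B]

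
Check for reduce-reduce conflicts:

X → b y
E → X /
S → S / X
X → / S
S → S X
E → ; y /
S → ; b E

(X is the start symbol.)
No reduce-reduce conflicts

Augment with X' → X and build the canonical LR(0) collection (I0 = CLOSURE({[X' → . X]}), then GOTO on every symbol after a dot until no new states appear). It has 17 states:
  I0: { [X → . / S], [X → . b y], [X' → . X] }  — shift
  I1: { [S → . ; b E], [S → . S / X], [S → . S X], [X → / . S] }  — shift
  I2: { [X' → X .] }  — accept
  I3: { [X → b . y] }  — shift
  I4: { [X → b y .] }  — reduce
  I5: { [S → ; . b E] }  — shift
  I6: { [S → S . / X], [S → S . X], [X → . / S], [X → . b y], [X → / S .] }  — shift, reduce
  I7: { [S → . ; b E], [S → . S / X], [S → . S X], [S → S / . X], [X → . / S], [X → . b y], [X → / . S] }  — shift
  I8: { [S → S X .] }  — reduce
  I9: { [S → S / X .] }  — reduce
  I10: { [E → . ; y /], [E → . X /], [S → ; b . E], [X → . / S], [X → . b y] }  — shift
  I11: { [E → ; . y /] }  — shift
  I12: { [S → ; b E .] }  — reduce
  I13: { [E → X . /] }  — shift
  I14: { [E → X / .] }  — reduce
  I15: { [E → ; y . /] }  — shift
  I16: { [E → ; y / .] }  — reduce

No state contains more than one complete item.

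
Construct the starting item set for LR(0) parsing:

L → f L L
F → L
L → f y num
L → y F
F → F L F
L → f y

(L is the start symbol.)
First, augment the grammar with L' → L
I₀ = CLOSURE({ [L' → . L] }):
  [L' → . L] has the dot before L: add [L → . f L L], [L → . f y num], [L → . y F], [L → . f y]
No further items can be added.

I₀ = { [L → . f L L], [L → . f y num], [L → . f y], [L → . y F], [L' → . L] }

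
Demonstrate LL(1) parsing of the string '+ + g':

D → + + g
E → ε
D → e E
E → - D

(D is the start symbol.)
Stack is shown with the top on the left.

Stack    Input    Action
------------------------
D $      + + g $  output D → + + g
+ + g $  + + g $  match '+'
+ g $    + g $    match '+'
g $      g $      match 'g'
$        $        accept

The string is accepted.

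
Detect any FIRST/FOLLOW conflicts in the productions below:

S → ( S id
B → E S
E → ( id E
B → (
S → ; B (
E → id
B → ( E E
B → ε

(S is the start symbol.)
Nullable non-terminals: B.
FIRST sets used below: FIRST(E) = { '(', 'id' }

B: nullable alternative(s) B → ε; FOLLOW(B) = { '(' }
  B → E S: FIRST \ {ε} = { '(', 'id' } — overlaps FOLLOW(B) on { '(' }: CONFLICT
  B → (: FIRST \ {ε} = { '(' } — overlaps FOLLOW(B) on { '(' }: CONFLICT
  B → ( E E: FIRST \ {ε} = { '(' } — overlaps FOLLOW(B) on { '(' }: CONFLICT
  B → ε: FIRST \ {ε} = { } — this is the only nullable alternative, skip

E, S have no nullable alternative, so no FIRST/FOLLOW check is needed there.

So the grammar has 3 FIRST/FOLLOW conflicts (marked CONFLICT above).

Answer: Yes. B → E S with FOLLOW(B) on { '(' }; B → '(' with FOLLOW(B) on { '(' }; B → '(' E E with FOLLOW(B) on { '(' }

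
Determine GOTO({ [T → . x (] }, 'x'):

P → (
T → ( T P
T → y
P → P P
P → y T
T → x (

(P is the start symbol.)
{ [T → x . (] }

GOTO(I, 'x') = CLOSURE({ [A → αX.β] : [A → α.Xβ] ∈ I, X = 'x' })

Items with dot before 'x', with the dot advanced:
  [T → . x (] → [T → x . (]
Closure adds nothing (no advanced item has the dot before a non-terminal).

GOTO = { [T → x . (] }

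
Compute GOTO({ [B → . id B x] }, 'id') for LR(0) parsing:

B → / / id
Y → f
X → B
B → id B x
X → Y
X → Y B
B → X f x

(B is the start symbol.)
GOTO(I, 'id') = CLOSURE({ [A → αX.β] : [A → α.Xβ] ∈ I, X = 'id' })

Items with dot before 'id', with the dot advanced:
  [B → . id B x] → [B → id . B x]
Closure of the advanced items:
  [B → id . B x] has the dot before B: add [B → . / / id], [B → . id B x], [B → . X f x]
  [B → . X f x] has the dot before X: add [X → . B], [X → . Y], [X → . Y B]
  [X → . Y] has the dot before Y: add [Y → . f]

GOTO = { [B → . / / id], [B → . X f x], [B → . id B x], [B → id . B x], [X → . B], [X → . Y B], [X → . Y], [Y → . f] }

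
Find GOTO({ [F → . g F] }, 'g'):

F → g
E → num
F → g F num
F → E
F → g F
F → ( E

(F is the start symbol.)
GOTO(I, 'g') = CLOSURE({ [A → αX.β] : [A → α.Xβ] ∈ I, X = 'g' })

Items with dot before 'g', with the dot advanced:
  [F → . g F] → [F → g . F]
Closure of the advanced items:
  [F → g . F] has the dot before F: add [F → . g], [F → . g F num], [F → . E], [F → . g F], [F → . ( E]
  [F → . E] has the dot before E: add [E → . num]

GOTO = { [E → . num], [F → . ( E], [F → . E], [F → . g F num], [F → . g F], [F → . g], [F → g . F] }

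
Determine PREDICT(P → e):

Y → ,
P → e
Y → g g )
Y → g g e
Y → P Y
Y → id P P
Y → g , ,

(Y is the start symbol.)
PREDICT(P → e) = (FIRST(RHS) \ {ε}) ∪ (FOLLOW(P) if ε ∈ FIRST(RHS), i.e. RHS ⇒* ε)
FIRST(e) = { 'e' }
ε ∉ FIRST(e), so FOLLOW(P) is not added.
PREDICT(P → e) = { 'e' }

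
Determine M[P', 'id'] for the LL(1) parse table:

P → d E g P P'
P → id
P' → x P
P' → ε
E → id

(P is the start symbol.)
To find M[P', 'id'], we find productions for P' where 'id' is in the predict set (PREDICT(N → α) = (FIRST(α) \ {ε}) ∪ (FOLLOW(N) if α ⇒* ε)).

Relevant sets:
  FOLLOW(P') = { $, 'x' }

P' → x P: PREDICT = { 'x' }
P' → ε: PREDICT = { $, 'x' }

M[P', 'id'] is empty (no production applies)

Answer: Empty (error entry)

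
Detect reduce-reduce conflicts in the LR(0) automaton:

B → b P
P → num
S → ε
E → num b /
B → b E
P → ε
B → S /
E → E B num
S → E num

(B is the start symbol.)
Yes — I8: [B → b E .] vs [S → .]

Augment with B' → B and build the canonical LR(0) collection (I0 = CLOSURE({[B' → . B]}), then GOTO on every symbol after a dot until no new states appear). It has 15 states:
  I0: { [B → . S /], [B → . b E], [B → . b P], [B' → . B], [E → . E B num], [E → . num b /], [S → . E num], [S → .] }  — shift, reduce
  I1: { [B' → B .] }  — accept
  I2: { [B → . S /], [B → . b E], [B → . b P], [E → . E B num], [E → . num b /], [E → E . B num], [S → . E num], [S → .], [S → E . num] }  — shift, reduce
  I3: { [B → S . /] }  — shift
  I4: { [B → b . E], [B → b . P], [E → . E B num], [E → . num b /], [P → . num], [P → .] }  — shift, reduce
  I5: { [E → num . b /] }  — shift
  I6: { [E → num b . /] }  — shift
  I7: { [E → num b / .] }  — reduce
  I8: { [B → . S /], [B → . b E], [B → . b P], [B → b E .], [E → . E B num], [E → . num b /], [E → E . B num], [S → . E num], [S → .] }  — shift, 2 reduces
  I9: { [B → b P .] }  — reduce
  I10: { [E → num . b /], [P → num .] }  — shift, reduce
  I11: { [E → E B . num] }  — shift
  I12: { [E → E B num .] }  — reduce
  I13: { [B → S / .] }  — reduce
  I14: { [E → num . b /], [S → E num .] }  — shift, reduce

I8 contains complete items [B → b E .], [S → .] — reduce-reduce conflict.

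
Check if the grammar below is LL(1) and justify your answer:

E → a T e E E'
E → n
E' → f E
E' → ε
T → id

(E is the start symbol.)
A grammar is LL(1) if for each non-terminal N with multiple productions, the predict sets of those productions are pairwise disjoint, where PREDICT(N → α) = (FIRST(α) \ {ε}) ∪ (FOLLOW(N) if α ⇒* ε).

Relevant sets:
  FOLLOW(E') = { $, 'f' }

For E:
  PREDICT(E → a T e E E') = { 'a' }
  PREDICT(E → n) = { 'n' }
For E':
  PREDICT(E' → f E) = { 'f' }
  PREDICT(E' → ε) = { $, 'f' }
T has a single production, so nothing to check there.

Conflict found: Predict set conflict for E': { 'f' }
The grammar is NOT LL(1).

Answer: No. Predict set conflict for E': { 'f' }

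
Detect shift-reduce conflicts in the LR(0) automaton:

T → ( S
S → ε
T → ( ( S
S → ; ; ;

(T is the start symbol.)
Augment with T' → T and build the canonical LR(0) collection (I0 = CLOSURE({[T' → . T]}), then GOTO on every symbol after a dot until no new states appear). It has 9 states:
  I0: { [T → . ( ( S], [T → . ( S], [T' → . T] }  — shift
  I1: { [S → . ; ; ;], [S → .], [T → ( . ( S], [T → ( . S] }  — shift, reduce
  I2: { [T' → T .] }  — accept
  I3: { [S → . ; ; ;], [S → .], [T → ( ( . S] }  — shift, reduce
  I4: { [S → ; . ; ;] }  — shift
  I5: { [T → ( S .] }  — reduce
  I6: { [S → ; ; . ;] }  — shift
  I7: { [S → ; ; ; .] }  — reduce
  I8: { [T → ( ( S .] }  — reduce

I1 contains reduce item [S → .] and shift items [S → . ; ; ;], [T → ( . ( S] — shift-reduce conflict.
I3 contains reduce item [S → .] and shift item [S → . ; ; ;] — shift-reduce conflict.

Answer: Yes — I1: [S → .] vs [S → . ; ; ;]; I3: [S → .] vs [S → . ; ; ;]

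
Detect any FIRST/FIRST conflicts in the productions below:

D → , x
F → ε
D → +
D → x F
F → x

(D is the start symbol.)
Productions for D:
  D → , x: FIRST = { ',' }
  D → +: FIRST = { '+' }
  D → x F: FIRST = { 'x' }
Productions for F:
  F → ε: FIRST = { ε }
  F → x: FIRST = { 'x' }

All alternatives of each non-terminal have pairwise disjoint FIRST sets.

Answer: No FIRST/FIRST conflicts.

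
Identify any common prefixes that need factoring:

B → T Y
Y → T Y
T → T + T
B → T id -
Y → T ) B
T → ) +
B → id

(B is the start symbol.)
Left-factoring is needed when two productions for the same non-terminal
share a common prefix on the right-hand side.

Productions for B:
  B → T Y
  B → T id -
  B → id
Productions for Y:
  Y → T Y
  Y → T ) B
Productions for T:
  T → T + T
  T → ) +

Found common prefix 'T' in productions for B
Found common prefix 'T' in productions for Y

Answer: Yes, B has productions with common prefix 'T'; Y has productions with common prefix 'T'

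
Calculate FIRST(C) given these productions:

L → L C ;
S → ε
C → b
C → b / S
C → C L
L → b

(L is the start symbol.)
From C → b:
  - b is a terminal: add 'b' and stop
From C → b / S:
  - b is a terminal: add 'b' and stop
From C → C L:
  - C is the symbol being defined: contributes nothing new
    C is not nullable, so stop

Collecting: FIRST(C) = { 'b' }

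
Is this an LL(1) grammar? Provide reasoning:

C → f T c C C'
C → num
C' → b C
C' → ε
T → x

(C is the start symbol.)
No. Predict set conflict for C': { 'b' }

A grammar is LL(1) if for each non-terminal N with multiple productions, the predict sets of those productions are pairwise disjoint, where PREDICT(N → α) = (FIRST(α) \ {ε}) ∪ (FOLLOW(N) if α ⇒* ε).

Relevant sets:
  FOLLOW(C') = { $, 'b' }

For C:
  PREDICT(C → f T c C C') = { 'f' }
  PREDICT(C → num) = { 'num' }
For C':
  PREDICT(C' → b C) = { 'b' }
  PREDICT(C' → ε) = { $, 'b' }
T has a single production, so nothing to check there.

Conflict found: Predict set conflict for C': { 'b' }
The grammar is NOT LL(1).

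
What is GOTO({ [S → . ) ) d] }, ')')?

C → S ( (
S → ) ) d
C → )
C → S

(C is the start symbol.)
GOTO(I, ')') = CLOSURE({ [A → αX.β] : [A → α.Xβ] ∈ I, X = ')' })

Items with dot before ')', with the dot advanced:
  [S → . ) ) d] → [S → ) . ) d]
Closure adds nothing (no advanced item has the dot before a non-terminal).

GOTO = { [S → ) . ) d] }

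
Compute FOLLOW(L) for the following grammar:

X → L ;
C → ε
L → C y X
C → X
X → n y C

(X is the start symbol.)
{ ';' }

To compute FOLLOW(L), find every occurrence of L on a right-hand side N → α L β: add FIRST(β) \ {ε}, and if β is empty or nullable also add FOLLOW(N). Iterate to a fixed point.

In X → L ;: L is followed by ';', add FIRST(';') \ {ε} = { ';' }

Taking the union: FOLLOW(L) = { ';' }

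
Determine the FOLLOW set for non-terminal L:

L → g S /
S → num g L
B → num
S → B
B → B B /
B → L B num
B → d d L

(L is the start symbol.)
{ $, '/', 'd', 'g', 'num' }

L is the start symbol, so $ ∈ FOLLOW(L).
In S → num g L: L is at the end, add FOLLOW(S)
In B → L B num: L is followed by B num, add FIRST(B num) \ {ε} = { 'd', 'g', 'num' }
In B → d d L: L is at the end, add FOLLOW(B)

The FOLLOW sets referred to above (computed the same way, to a fixed point):
  FOLLOW(S) = { '/' }
  FOLLOW(B) = { '/', 'd', 'g', 'num' }

Taking the union: FOLLOW(L) = { $, '/', 'd', 'g', 'num' }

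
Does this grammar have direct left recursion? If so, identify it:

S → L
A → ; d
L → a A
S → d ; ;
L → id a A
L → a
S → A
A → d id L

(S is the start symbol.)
Direct left recursion occurs when N → N α for some non-terminal N (the right-hand side begins with the left-hand side itself).

S → L: starts with L
A → ; d: starts with ';'
L → a A: starts with a
S → d ; ;: starts with d
L → id a A: starts with id
L → a: starts with a
S → A: starts with A
A → d id L: starts with d

No direct left recursion found.

Answer: No direct left recursion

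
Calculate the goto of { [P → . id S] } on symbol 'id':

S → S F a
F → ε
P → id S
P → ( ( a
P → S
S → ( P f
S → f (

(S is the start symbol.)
{ [P → id . S], [S → . ( P f], [S → . S F a], [S → . f (] }

GOTO(I, 'id') = CLOSURE({ [A → αX.β] : [A → α.Xβ] ∈ I, X = 'id' })

Items with dot before 'id', with the dot advanced:
  [P → . id S] → [P → id . S]
Closure of the advanced items:
  [P → id . S] has the dot before S: add [S → . S F a], [S → . ( P f], [S → . f (]

GOTO = { [P → id . S], [S → . ( P f], [S → . S F a], [S → . f (] }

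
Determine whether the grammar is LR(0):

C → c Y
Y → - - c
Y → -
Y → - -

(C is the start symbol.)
No. Shift-reduce conflict between [Y → - .] and [Y → - . -]

A grammar is LR(0) if no state in the canonical LR(0) collection has:
  - both a shift item (dot before a terminal) and a complete item (shift-reduce conflict), or
  - two or more complete items (reduce-reduce conflict; the accept item [C' → C .] counts as a complete item here).

Augment with C' → C and build the canonical LR(0) collection (I0 = CLOSURE({[C' → . C]}), then GOTO on every symbol after a dot until no new states appear). It has 7 states:
  I0: { [C → . c Y], [C' → . C] }  — shift
  I1: { [C' → C .] }  — accept
  I2: { [C → c . Y], [Y → . - - c], [Y → . - -], [Y → . -] }  — shift
  I3: { [Y → - . - c], [Y → - . -], [Y → - .] }  — shift, reduce
  I4: { [C → c Y .] }  — reduce
  I5: { [Y → - - . c], [Y → - - .] }  — shift, reduce
  I6: { [Y → - - c .] }  — reduce

Conflict in state I3:
  Shift-reduce conflict between [Y → - .] and [Y → - . -]
So the grammar is NOT LR(0).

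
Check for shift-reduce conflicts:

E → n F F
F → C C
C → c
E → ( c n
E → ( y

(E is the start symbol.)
Augment with E' → E and build the canonical LR(0) collection (I0 = CLOSURE({[E' → . E]}), then GOTO on every symbol after a dot until no new states appear). It has 12 states:
  I0: { [E → . ( c n], [E → . ( y], [E → . n F F], [E' → . E] }  — shift
  I1: { [E → ( . c n], [E → ( . y] }  — shift
  I2: { [E' → E .] }  — accept
  I3: { [C → . c], [E → n . F F], [F → . C C] }  — shift
  I4: { [C → . c], [F → C . C] }  — shift
  I5: { [C → . c], [E → n F . F], [F → . C C] }  — shift
  I6: { [C → c .] }  — reduce
  I7: { [E → n F F .] }  — reduce
  I8: { [F → C C .] }  — reduce
  I9: { [E → ( c . n] }  — shift
  I10: { [E → ( y .] }  — reduce
  I11: { [E → ( c n .] }  — reduce

No state contains both a complete item and a shift item.

Answer: No shift-reduce conflicts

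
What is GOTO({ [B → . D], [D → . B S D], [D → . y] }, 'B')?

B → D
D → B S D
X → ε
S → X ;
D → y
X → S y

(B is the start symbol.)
{ [D → B . S D], [S → . X ;], [X → . S y], [X → .] }

GOTO(I, 'B') = CLOSURE({ [A → αX.β] : [A → α.Xβ] ∈ I, X = 'B' })

Items with dot before 'B', with the dot advanced:
  [D → . B S D] → [D → B . S D]
Closure of the advanced items:
  [D → B . S D] has the dot before S: add [S → . X ;]
  [S → . X ;] has the dot before X: add [X → .], [X → . S y]

GOTO = { [D → B . S D], [S → . X ;], [X → . S y], [X → .] }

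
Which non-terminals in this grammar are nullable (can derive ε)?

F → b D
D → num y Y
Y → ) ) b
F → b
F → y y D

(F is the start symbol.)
There are no ε-productions, so no non-terminal can derive ε.
No non-terminals are nullable.

Answer: None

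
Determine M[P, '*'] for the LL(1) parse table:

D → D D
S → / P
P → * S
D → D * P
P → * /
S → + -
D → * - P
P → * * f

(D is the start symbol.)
To find M[P, '*'], we find productions for P where '*' is in the predict set (PREDICT(N → α) = (FIRST(α) \ {ε}) ∪ (FOLLOW(N) if α ⇒* ε)).

P → * S: PREDICT = { '*' }
  '*' is in predict set, so this production goes in M[P, '*']
P → * /: PREDICT = { '*' }
  '*' is in predict set, so this production goes in M[P, '*']
P → * * f: PREDICT = { '*' }
  '*' is in predict set, so this production goes in M[P, '*']

M[P, '*'] = P → * S, P → * /, P → * * f  (a multiply-defined cell — the grammar is not LL(1))

Answer: P → * S, P → * /, P → * * f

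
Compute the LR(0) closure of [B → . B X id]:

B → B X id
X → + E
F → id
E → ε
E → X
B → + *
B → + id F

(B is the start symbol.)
Start with: [B → . B X id]
  [B → . B X id] has the dot before B: add [B → . + *], [B → . + id F]
No further items can be added.

CLOSURE = { [B → . + *], [B → . + id F], [B → . B X id] }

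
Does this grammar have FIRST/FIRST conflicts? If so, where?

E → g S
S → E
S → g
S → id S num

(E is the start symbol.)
FIRST sets of the non-terminals at (or reachable through a nullable prefix from) the front of some alternative:
  FIRST(E) = { 'g' }

Productions for S:
  S → E: FIRST = { 'g' }
  S → g: FIRST = { 'g' }
  S → id S num: FIRST = { 'id' }
E has only one production, so no FIRST/FIRST conflict is possible there.

Conflict for S: S → E and S → g
  Overlap: { 'g' }

Answer: Yes. S → E / S → g on { 'g' }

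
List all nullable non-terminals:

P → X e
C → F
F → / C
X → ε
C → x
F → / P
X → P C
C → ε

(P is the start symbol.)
A non-terminal is nullable if it can derive ε (the empty string): either it has an ε-production, or it has a production whose right-hand side consists entirely of nullable non-terminals.

ε-productions: X → ε, C → ε
So X, C are immediately nullable.
No further non-terminal can be added: every production for the remaining non-terminals contains a terminal or a non-nullable non-terminal.
Nullable = { 'C', 'X' }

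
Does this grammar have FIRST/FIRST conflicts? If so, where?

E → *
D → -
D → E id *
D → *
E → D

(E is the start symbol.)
Yes. E → '*' / E → D on { '*' }; D → '-' / D → E id '*' on { '-' }; D → E id '*' / D → '*' on { '*' }

A FIRST/FIRST conflict occurs when two productions N → α and N → β for the same non-terminal have FIRST(α) ∩ FIRST(β) ≠ ∅ (with ε ∈ FIRST of a nullable right-hand side, so two nullable alternatives also conflict).

FIRST sets of the non-terminals at (or reachable through a nullable prefix from) the front of some alternative:
  FIRST(D) = { '*', '-' }
  FIRST(E) = { '*', '-' }

Productions for E:
  E → *: FIRST = { '*' }
  E → D: FIRST = { '*', '-' }
Productions for D:
  D → -: FIRST = { '-' }
  D → E id *: FIRST = { '*', '-' }
  D → *: FIRST = { '*' }

Conflict for E: E → * and E → D
  Overlap: { '*' }
Conflict for D: D → - and D → E id *
  Overlap: { '-' }
Conflict for D: D → E id * and D → *
  Overlap: { '*' }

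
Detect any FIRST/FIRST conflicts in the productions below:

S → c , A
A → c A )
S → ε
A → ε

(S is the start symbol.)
A FIRST/FIRST conflict occurs when two productions N → α and N → β for the same non-terminal have FIRST(α) ∩ FIRST(β) ≠ ∅ (with ε ∈ FIRST of a nullable right-hand side, so two nullable alternatives also conflict).

Productions for S:
  S → c , A: FIRST = { 'c' }
  S → ε: FIRST = { ε }
Productions for A:
  A → c A ): FIRST = { 'c' }
  A → ε: FIRST = { ε }

All alternatives of each non-terminal have pairwise disjoint FIRST sets.

Answer: No FIRST/FIRST conflicts.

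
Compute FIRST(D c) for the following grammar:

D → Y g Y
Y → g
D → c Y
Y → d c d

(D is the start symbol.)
{ 'c', 'd', 'g' }

FIRST sets of the non-terminals involved (from the grammar, by fixed-point iteration):
  FIRST(D) = { 'c', 'd', 'g' }

To compute FIRST(D c), process the symbols left to right:
Symbol D is a non-terminal. Add FIRST(D) \ {ε} = { 'c', 'd', 'g' }
D is not nullable (ε ∉ FIRST(D)), so stop here.
FIRST(D c) = { 'c', 'd', 'g' }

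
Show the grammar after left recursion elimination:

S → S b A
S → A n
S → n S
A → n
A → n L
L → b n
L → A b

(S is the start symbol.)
S is directly left-recursive. The standard transformation for
  A → A α₁ | ... | A α_m | β₁ | ... | β_n
is
  A  → β₁ A' | ... | β_n A'
  A' → α₁ A' | ... | α_m A' | ε

S → A n becomes S → A n S'
S → n S becomes S → n S S'
S → S b A becomes S' → b A S'
Add S' → ε

Productions for other non-terminals are unchanged:
  A → n
  A → n L
  L → b n
  L → A b

Resulting grammar:
S → A n S'
S → n S S'
S' → b A S'
S' → ε
A → n
A → n L
L → b n
L → A b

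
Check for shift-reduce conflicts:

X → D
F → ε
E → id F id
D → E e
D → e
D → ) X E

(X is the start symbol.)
A shift-reduce conflict occurs when an LR(0) state has both:
  - a complete (reduce) item [A → α .] (dot at the end), and
  - a shift item [B → β . c γ] (dot before a terminal).

Augment with X' → X and build the canonical LR(0) collection (I0 = CLOSURE({[X' → . X]}), then GOTO on every symbol after a dot until no new states appear). It has 12 states:
  I0: { [D → . ) X E], [D → . E e], [D → . e], [E → . id F id], [X → . D], [X' → . X] }  — shift
  I1: { [D → ) . X E], [D → . ) X E], [D → . E e], [D → . e], [E → . id F id], [X → . D] }  — shift
  I2: { [X → D .] }  — reduce
  I3: { [D → E . e] }  — shift
  I4: { [X' → X .] }  — accept
  I5: { [D → e .] }  — reduce
  I6: { [E → id . F id], [F → .] }  — reduce
  I7: { [E → id F . id] }  — shift
  I8: { [E → id F id .] }  — reduce
  I9: { [D → E e .] }  — reduce
  I10: { [D → ) X . E], [E → . id F id] }  — shift
  I11: { [D → ) X E .] }  — reduce

No state contains both a complete item and a shift item.

Answer: No shift-reduce conflicts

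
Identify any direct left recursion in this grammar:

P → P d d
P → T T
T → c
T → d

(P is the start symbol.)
Yes, P is left-recursive

Direct left recursion occurs when N → N α for some non-terminal N (the right-hand side begins with the left-hand side itself).

P → P d d: LEFT RECURSIVE (starts with P)
P → T T: starts with T
T → c: starts with c
T → d: starts with d

The grammar has direct left recursion on: P.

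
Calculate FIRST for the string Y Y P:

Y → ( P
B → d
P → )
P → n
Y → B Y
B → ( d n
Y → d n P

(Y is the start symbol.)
{ '(', 'd' }

FIRST sets of the non-terminals involved (from the grammar, by fixed-point iteration):
  FIRST(Y) = { '(', 'd' }

To compute FIRST(Y Y P), process the symbols left to right:
Symbol Y is a non-terminal. Add FIRST(Y) \ {ε} = { '(', 'd' }
Y is not nullable (ε ∉ FIRST(Y)), so stop here.
FIRST(Y Y P) = { '(', 'd' }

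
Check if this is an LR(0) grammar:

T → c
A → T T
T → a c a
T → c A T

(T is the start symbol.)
A grammar is LR(0) if no state in the canonical LR(0) collection has:
  - both a shift item (dot before a terminal) and a complete item (shift-reduce conflict), or
  - two or more complete items (reduce-reduce conflict; the accept item [T' → T .] counts as a complete item here).

Augment with T' → T and build the canonical LR(0) collection (I0 = CLOSURE({[T' → . T]}), then GOTO on every symbol after a dot until no new states appear). It has 10 states:
  I0: { [T → . a c a], [T → . c A T], [T → . c], [T' → . T] }  — shift
  I1: { [T' → T .] }  — accept
  I2: { [T → a . c a] }  — shift
  I3: { [A → . T T], [T → . a c a], [T → . c A T], [T → . c], [T → c . A T], [T → c .] }  — shift, reduce
  I4: { [T → . a c a], [T → . c A T], [T → . c], [T → c A . T] }  — shift
  I5: { [A → T . T], [T → . a c a], [T → . c A T], [T → . c] }  — shift
  I6: { [A → T T .] }  — reduce
  I7: { [T → c A T .] }  — reduce
  I8: { [T → a c . a] }  — shift
  I9: { [T → a c a .] }  — reduce

Conflict in state I3:
  Shift-reduce conflict between [T → c .] and [T → . a c a]
So the grammar is NOT LR(0).

Answer: No. Shift-reduce conflict between [T → c .] and [T → . a c a]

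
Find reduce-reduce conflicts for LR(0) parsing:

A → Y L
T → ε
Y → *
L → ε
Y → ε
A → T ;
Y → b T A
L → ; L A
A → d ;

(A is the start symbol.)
Yes — I0: [T → .] vs [Y → .]; I8: [T → .] vs [Y → .]; I12: [T → .] vs [Y → .]

A reduce-reduce conflict occurs when an LR(0) state has two complete items [A → α .] and [B → β .] — both call for a reduction, and with no lookahead the parser cannot choose between them.

Augment with A' → A and build the canonical LR(0) collection (I0 = CLOSURE({[A' → . A]}), then GOTO on every symbol after a dot until no new states appear). It has 15 states:
  I0: { [A → . T ;], [A → . Y L], [A → . d ;], [A' → . A], [T → .], [Y → . *], [Y → . b T A], [Y → .] }  — shift, 2 reduces
  I1: { [Y → * .] }  — reduce
  I2: { [A' → A .] }  — accept
  I3: { [A → T . ;] }  — shift
  I4: { [A → Y . L], [L → . ; L A], [L → .] }  — shift, reduce
  I5: { [T → .], [Y → b . T A] }  — reduce
  I6: { [A → d . ;] }  — shift
  I7: { [A → d ; .] }  — reduce
  I8: { [A → . T ;], [A → . Y L], [A → . d ;], [T → .], [Y → . *], [Y → . b T A], [Y → .], [Y → b T . A] }  — shift, 2 reduces
  I9: { [Y → b T A .] }  — reduce
  I10: { [L → . ; L A], [L → .], [L → ; . L A] }  — shift, reduce
  I11: { [A → Y L .] }  — reduce
  I12: { [A → . T ;], [A → . Y L], [A → . d ;], [L → ; L . A], [T → .], [Y → . *], [Y → . b T A], [Y → .] }  — shift, 2 reduces
  I13: { [L → ; L A .] }  — reduce
  I14: { [A → T ; .] }  — reduce

I0 contains complete items [T → .], [Y → .] — reduce-reduce conflict.
I8 contains complete items [T → .], [Y → .] — reduce-reduce conflict.
I12 contains complete items [T → .], [Y → .] — reduce-reduce conflict.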